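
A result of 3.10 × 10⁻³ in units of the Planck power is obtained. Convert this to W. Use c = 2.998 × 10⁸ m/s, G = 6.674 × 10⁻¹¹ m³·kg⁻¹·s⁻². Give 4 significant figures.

1.125 × 10⁵⁰ W

One Planck power: P_P = c⁵/G = 3.629 × 10⁵² W.
3.10 × 10⁻³ × 3.629 × 10⁵² W = 1.125 × 10⁵⁰ W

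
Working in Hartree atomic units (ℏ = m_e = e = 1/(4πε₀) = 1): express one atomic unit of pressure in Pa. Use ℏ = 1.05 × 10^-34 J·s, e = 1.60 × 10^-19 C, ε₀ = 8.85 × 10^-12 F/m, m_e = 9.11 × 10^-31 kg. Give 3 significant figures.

3.01 × 10^13 Pa

Dimensional analysis gives P_au = E_h/a₀³ = m_e⁴e¹⁰/((4πε₀)⁵ℏ⁸).
E_h = 4.38 × 10^-18 J
a₀ = 5.26 × 10^-11 m
E_h/a₀³ = 3.01 × 10^13 Pa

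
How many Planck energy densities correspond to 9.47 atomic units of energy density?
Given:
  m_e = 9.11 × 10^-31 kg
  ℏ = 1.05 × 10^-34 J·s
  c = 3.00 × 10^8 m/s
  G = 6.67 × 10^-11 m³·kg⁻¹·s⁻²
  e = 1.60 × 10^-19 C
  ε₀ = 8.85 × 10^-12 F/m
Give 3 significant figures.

6.09 × 10^-100

atomic unit of energy density: u_au = E_h/a₀³ = m_e⁴e¹⁰/((4πε₀)⁵ℏ⁸) = 3.01 × 10^13 J/m³
Planck energy density: u_P = c⁷/(ℏG²) = 4.68 × 10^113 J/m³
9.47 × 3.01 × 10^13 / 4.68 × 10^113 = 6.09 × 10^-100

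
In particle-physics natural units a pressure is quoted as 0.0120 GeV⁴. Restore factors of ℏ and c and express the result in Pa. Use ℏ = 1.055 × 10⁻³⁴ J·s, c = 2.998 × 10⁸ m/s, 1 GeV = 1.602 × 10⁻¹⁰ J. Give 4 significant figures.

2.498 × 10³⁵ Pa

Pressure is [E]/[L]³ = [E]⁴/(ℏc)³.
1 GeV⁴ → 1/(ℏc)³ × (1 GeV in J)⁴ = 2.082 × 10³⁷ Pa.
Result: 0.0120 × 2.082 × 10³⁷ = 2.498 × 10³⁵ Pa.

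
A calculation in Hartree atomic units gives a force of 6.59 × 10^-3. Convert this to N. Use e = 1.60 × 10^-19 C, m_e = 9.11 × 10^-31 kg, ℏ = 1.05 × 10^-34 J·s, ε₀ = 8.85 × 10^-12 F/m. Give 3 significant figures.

One atomic unit of force: F_au = E_h/a₀ = m_e²e⁶/((4πε₀)³ℏ⁴) = 8.33 × 10^-8 N.
6.59 × 10^-3 × 8.33 × 10^-8 N = 5.49 × 10^-10 N

5.49 × 10^-10 N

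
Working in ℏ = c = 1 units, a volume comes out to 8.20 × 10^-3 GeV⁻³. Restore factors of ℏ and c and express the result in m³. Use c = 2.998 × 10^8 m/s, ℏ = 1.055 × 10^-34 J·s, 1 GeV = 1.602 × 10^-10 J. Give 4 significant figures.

6.311 × 10^-50 m³

Volume is [L]³ = [E]⁻³·(ℏc)³.
1 GeV⁻³ → (ℏc)³ × (1 GeV in J)⁻³ = 7.696 × 10^-48 m³.
Result: 8.20 × 10^-3 × 7.696 × 10^-48 = 6.311 × 10^-50 m³.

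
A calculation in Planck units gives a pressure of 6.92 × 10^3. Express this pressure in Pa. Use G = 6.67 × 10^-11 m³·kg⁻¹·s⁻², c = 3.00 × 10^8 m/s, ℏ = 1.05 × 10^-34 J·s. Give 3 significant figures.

One Planck pressure: p_P = c⁷/(ℏG²) = 4.68 × 10^113 Pa.
6.92 × 10^3 × 4.68 × 10^113 Pa = 3.24 × 10^117 Pa

3.24 × 10^117 Pa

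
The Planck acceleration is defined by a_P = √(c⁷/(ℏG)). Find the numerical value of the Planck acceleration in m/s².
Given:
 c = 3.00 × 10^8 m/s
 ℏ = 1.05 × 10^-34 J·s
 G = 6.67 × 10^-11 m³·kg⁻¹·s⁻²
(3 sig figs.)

5.59 × 10^51 m/s²

a_P = √(c⁷/(ℏG))
  = √(3.12 × 10^103)
  = 5.59 × 10^51 m/s²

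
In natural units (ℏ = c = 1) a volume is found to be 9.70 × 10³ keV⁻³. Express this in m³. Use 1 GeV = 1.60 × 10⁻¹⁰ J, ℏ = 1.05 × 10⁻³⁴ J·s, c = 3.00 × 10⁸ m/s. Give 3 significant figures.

7.40 × 10⁻²⁶ m³

Volume is [L]³ = [E]⁻³·(ℏc)³.
1 GeV⁻³ → (ℏc)³ × (1 GeV in J)⁻³ = 7.63 × 10⁻⁴⁸ m³.
Convert the energy scale: 9.70 × 10³ keV⁻³ = 9.70 × 10²¹ GeV⁻³.
Result: 9.70 × 10²¹ × 7.63 × 10⁻⁴⁸ = 7.40 × 10⁻²⁶ m³.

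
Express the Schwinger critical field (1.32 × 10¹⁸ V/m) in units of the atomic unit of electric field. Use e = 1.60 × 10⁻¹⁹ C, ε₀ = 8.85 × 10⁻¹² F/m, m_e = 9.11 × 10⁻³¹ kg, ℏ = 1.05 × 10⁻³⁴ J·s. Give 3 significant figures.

2.54 × 10⁶

atomic unit of electric field: E_au = E_h/(e a₀) = m_e²e⁵/((4πε₀)³ℏ⁴) = 5.20 × 10¹¹ V/m.
1.32 × 10¹⁸ / 5.20 × 10¹¹ = 2.54 × 10⁶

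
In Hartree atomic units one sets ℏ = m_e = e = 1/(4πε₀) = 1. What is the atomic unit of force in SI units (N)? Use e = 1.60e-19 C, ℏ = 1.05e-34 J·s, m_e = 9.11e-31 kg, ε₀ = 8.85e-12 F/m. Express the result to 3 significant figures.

8.33e-8 N

F_au = E_h/a₀ = m_e²e⁶/((4πε₀)³ℏ⁴)
E_h = 4.38e-18 J
a₀ = 5.26e-11 m
E_h/a₀ = 8.33e-8 N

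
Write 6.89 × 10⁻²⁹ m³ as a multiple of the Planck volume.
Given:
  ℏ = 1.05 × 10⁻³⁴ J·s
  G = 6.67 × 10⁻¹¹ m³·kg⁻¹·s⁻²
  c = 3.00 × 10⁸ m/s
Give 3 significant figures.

1.65 × 10⁷⁶

Planck volume: V_P = (ℏG/c³)^(3/2) = 4.18 × 10⁻¹⁰⁵ m³.
6.89 × 10⁻²⁹ / 4.18 × 10⁻¹⁰⁵ = 1.65 × 10⁷⁶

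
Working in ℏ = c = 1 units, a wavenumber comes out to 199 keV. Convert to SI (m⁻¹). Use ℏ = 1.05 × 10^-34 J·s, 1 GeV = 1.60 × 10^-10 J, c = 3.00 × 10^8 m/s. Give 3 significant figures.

Inverse length is [E]/(ℏc).
1 GeV → 1/(ℏc) × (1 GeV in J) = 5.08 × 10^15 m⁻¹.
Convert the energy scale: 199 keV = 1.99 × 10^-4 GeV.
Result: 1.99 × 10^-4 × 5.08 × 10^15 = 1.01 × 10^12 m⁻¹.

1.01 × 10^12 m⁻¹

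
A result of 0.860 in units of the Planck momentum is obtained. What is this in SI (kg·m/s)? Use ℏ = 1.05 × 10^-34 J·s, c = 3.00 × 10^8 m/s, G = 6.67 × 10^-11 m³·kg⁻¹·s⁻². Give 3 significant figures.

5.61 kg·m/s

One Planck momentum: p_P = √(ℏc³/G) = 6.52 kg·m/s.
0.860 × 6.52 kg·m/s = 5.61 kg·m/s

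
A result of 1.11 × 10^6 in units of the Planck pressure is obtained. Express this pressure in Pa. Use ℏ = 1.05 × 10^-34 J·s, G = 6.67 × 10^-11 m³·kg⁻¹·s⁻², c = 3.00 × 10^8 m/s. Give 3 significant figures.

One Planck pressure: p_P = c⁷/(ℏG²) = 4.68 × 10^113 Pa.
1.11 × 10^6 × 4.68 × 10^113 Pa = 5.20 × 10^119 Pa

5.20 × 10^119 Pa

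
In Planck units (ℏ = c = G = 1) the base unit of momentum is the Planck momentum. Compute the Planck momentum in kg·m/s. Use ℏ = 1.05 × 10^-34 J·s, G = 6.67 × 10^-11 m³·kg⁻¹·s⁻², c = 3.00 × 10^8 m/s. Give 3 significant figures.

6.52 kg·m/s

p_P = √(ℏc³/G)
  = √(42.5)
  = 6.52 kg·m/s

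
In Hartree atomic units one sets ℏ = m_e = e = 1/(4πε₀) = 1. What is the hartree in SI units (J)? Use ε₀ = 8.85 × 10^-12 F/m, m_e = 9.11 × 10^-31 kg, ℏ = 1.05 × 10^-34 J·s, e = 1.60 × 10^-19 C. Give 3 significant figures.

4.38 × 10^-18 J

E_h = m_e e⁴/(4πε₀ℏ)²
  = 5.97 × 10^-106 / 1.36 × 10^-88
  = 4.38 × 10^-18 J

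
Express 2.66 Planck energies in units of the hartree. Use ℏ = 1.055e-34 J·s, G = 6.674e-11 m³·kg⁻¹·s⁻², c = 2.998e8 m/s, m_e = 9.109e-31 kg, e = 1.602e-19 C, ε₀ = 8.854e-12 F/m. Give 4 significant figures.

Planck energy: E_P = √(ℏc⁵/G) = 1.957e9 J
hartree: E_h = m_e e⁴/(4πε₀ℏ)² = 4.354e-18 J
2.66 × 1.957e9 / 4.354e-18 = 1.195e27

1.195e27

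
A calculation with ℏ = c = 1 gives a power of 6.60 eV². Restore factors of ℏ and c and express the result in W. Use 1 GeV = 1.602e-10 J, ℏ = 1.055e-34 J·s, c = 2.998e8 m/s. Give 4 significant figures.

Power is [E]/[T] = [E]²/ℏ.
1 GeV² → 1/ℏ × (1 GeV in J)² = 2.433e14 W.
Convert the energy scale: 6.60 eV² = 6.60e-18 GeV².
Result: 6.60e-18 × 2.433e14 = 1.606e-3 W.

1.606e-3 W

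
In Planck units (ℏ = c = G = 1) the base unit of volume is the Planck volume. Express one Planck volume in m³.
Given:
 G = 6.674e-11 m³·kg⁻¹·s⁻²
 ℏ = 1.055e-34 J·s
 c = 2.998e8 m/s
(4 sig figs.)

4.224e-105 m³

V_P = (ℏG/c³)^(3/2)
  = √(1.784e-209)
  = 4.224e-105 m³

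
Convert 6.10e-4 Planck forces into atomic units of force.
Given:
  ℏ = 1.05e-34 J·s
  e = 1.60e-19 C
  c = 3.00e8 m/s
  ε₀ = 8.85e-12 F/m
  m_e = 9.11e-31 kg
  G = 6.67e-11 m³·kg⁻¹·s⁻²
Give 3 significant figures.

Planck force: F_P = c⁴/G = 1.21e44 N
atomic unit of force: F_au = E_h/a₀ = m_e²e⁶/((4πε₀)³ℏ⁴) = 8.33e-8 N
6.10e-4 × 1.21e44 / 8.33e-8 = 8.90e47

8.90e47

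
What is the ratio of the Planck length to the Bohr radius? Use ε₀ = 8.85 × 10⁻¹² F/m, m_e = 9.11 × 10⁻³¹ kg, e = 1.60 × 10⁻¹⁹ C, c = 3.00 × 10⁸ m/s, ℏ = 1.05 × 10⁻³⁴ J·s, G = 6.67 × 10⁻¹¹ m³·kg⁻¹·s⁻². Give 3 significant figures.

Planck length: ℓ_P = √(ℏG/c³) = 1.61 × 10⁻³⁵ m
Bohr radius: a₀ = 4πε₀ℏ²/(m_e e²) = 5.26 × 10⁻¹¹ m
ratio = 1.61 × 10⁻³⁵ / 5.26 × 10⁻¹¹ = 3.06 × 10⁻²⁵

3.06 × 10⁻²⁵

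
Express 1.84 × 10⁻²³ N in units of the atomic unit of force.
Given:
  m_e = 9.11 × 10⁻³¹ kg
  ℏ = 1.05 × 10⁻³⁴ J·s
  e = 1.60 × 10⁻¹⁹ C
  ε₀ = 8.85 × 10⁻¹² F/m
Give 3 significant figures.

atomic unit of force: F_au = E_h/a₀ = m_e²e⁶/((4πε₀)³ℏ⁴) = 8.33 × 10⁻⁸ N.
1.84 × 10⁻²³ / 8.33 × 10⁻⁸ = 2.21 × 10⁻¹⁶

2.21 × 10⁻¹⁶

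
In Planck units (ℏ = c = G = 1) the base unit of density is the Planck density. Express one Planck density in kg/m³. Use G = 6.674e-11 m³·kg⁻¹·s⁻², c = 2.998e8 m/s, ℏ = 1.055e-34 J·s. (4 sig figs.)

ρ_P = c⁵/(ℏG²)
  = 2.422e42 / 4.699e-55
  = 5.154e96 kg/m³

5.154e96 kg/m³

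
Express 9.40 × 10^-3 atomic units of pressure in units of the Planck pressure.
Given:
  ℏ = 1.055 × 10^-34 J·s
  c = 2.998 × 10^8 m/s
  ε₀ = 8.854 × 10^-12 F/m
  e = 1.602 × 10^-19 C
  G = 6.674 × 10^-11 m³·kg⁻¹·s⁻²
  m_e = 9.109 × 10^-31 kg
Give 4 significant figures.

5.944 × 10^-103

atomic unit of pressure: P_au = E_h/a₀³ = m_e⁴e¹⁰/((4πε₀)⁵ℏ⁸) = 2.929 × 10^13 Pa
Planck pressure: p_P = c⁷/(ℏG²) = 4.632 × 10^113 Pa
9.40 × 10^-3 × 2.929 × 10^13 / 4.632 × 10^113 = 5.944 × 10^-103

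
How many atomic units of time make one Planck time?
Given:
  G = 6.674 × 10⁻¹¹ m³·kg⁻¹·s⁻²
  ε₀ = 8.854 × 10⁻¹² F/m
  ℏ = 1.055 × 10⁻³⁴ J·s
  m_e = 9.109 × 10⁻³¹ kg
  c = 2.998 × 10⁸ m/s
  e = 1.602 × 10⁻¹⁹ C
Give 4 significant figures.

Planck time: t_P = √(ℏG/c⁵) = 5.392 × 10⁻⁴⁴ s
atomic unit of time: τ_au = (4πε₀)²ℏ³/(m_e e⁴) = 2.423 × 10⁻¹⁷ s
ratio = 5.392 × 10⁻⁴⁴ / 2.423 × 10⁻¹⁷ = 2.225 × 10⁻²⁷

2.225 × 10⁻²⁷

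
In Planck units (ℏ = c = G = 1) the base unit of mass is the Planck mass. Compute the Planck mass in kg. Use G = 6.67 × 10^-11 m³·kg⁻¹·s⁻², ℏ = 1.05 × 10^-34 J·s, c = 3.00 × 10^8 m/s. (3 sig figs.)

2.17 × 10^-8 kg

m_P = √(ℏc/G)
  = √(4.72 × 10^-16)
  = 2.17 × 10^-8 kg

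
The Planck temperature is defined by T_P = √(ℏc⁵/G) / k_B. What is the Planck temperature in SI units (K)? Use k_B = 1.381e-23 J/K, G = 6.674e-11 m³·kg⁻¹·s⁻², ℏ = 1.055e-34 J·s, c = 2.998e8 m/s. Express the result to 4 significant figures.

1.417e32 K

T_P = √(ℏc⁵/G) / k_B
  = √(3.828e18) × 7.241e22
  = 1.417e32 K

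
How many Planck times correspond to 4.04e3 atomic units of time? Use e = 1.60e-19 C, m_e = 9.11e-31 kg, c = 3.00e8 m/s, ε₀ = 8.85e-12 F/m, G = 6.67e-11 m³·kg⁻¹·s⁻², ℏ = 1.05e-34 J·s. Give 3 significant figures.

1.80e30

atomic unit of time: τ_au = (4πε₀)²ℏ³/(m_e e⁴) = 2.40e-17 s
Planck time: t_P = √(ℏG/c⁵) = 5.37e-44 s
4.04e3 × 2.40e-17 / 5.37e-44 = 1.80e30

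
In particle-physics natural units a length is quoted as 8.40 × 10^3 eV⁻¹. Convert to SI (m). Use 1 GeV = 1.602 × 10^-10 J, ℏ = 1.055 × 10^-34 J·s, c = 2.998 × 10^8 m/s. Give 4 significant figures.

A length is [E]⁻¹ in ℏ=c=1; restore one factor of ℏc.
1 GeV⁻¹ → ℏc × (1 GeV in J)⁻¹ = 1.974 × 10^-16 m.
Convert the energy scale: 8.40 × 10^3 eV⁻¹ = 8.40 × 10^12 GeV⁻¹.
Result: 8.40 × 10^12 × 1.974 × 10^-16 = 1.658 × 10^-3 m.

1.658 × 10^-3 m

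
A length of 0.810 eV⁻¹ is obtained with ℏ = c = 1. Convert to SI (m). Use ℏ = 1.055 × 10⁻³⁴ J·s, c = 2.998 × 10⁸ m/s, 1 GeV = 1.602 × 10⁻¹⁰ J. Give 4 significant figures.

A length is [E]⁻¹ in ℏ=c=1; restore one factor of ℏc.
1 GeV⁻¹ → ℏc × (1 GeV in J)⁻¹ = 1.974 × 10⁻¹⁶ m.
Convert the energy scale: 0.810 eV⁻¹ = 8.10 × 10⁸ GeV⁻¹.
Result: 8.10 × 10⁸ × 1.974 × 10⁻¹⁶ = 1.599 × 10⁻⁷ m.

1.599 × 10⁻⁷ m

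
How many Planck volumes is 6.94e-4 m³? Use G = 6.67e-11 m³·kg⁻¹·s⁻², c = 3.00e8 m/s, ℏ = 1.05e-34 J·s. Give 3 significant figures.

1.66e101

Planck volume: V_P = (ℏG/c³)^(3/2) = 4.18e-105 m³.
6.94e-4 / 4.18e-105 = 1.66e101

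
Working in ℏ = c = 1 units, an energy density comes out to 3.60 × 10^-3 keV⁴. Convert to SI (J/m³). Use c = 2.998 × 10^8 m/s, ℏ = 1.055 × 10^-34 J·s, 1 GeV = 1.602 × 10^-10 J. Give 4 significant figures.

7.494 × 10^10 J/m³

[E]/[L]³ = [E]⁴/(ℏc)³; restore (ℏc)⁻³.
1 GeV⁴ → 1/(ℏc)³ × (1 GeV in J)⁴ = 2.082 × 10^37 J/m³.
Convert the energy scale: 3.60 × 10^-3 keV⁴ = 3.60 × 10^-27 GeV⁴.
Result: 3.60 × 10^-27 × 2.082 × 10^37 = 7.494 × 10^10 J/m³.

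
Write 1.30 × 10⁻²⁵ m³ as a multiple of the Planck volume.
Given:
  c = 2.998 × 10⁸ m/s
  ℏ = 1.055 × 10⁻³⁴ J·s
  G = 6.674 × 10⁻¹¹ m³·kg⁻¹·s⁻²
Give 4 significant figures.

Planck volume: V_P = (ℏG/c³)^(3/2) = 4.224 × 10⁻¹⁰⁵ m³.
1.30 × 10⁻²⁵ / 4.224 × 10⁻¹⁰⁵ = 3.078 × 10⁷⁹

3.078 × 10⁷⁹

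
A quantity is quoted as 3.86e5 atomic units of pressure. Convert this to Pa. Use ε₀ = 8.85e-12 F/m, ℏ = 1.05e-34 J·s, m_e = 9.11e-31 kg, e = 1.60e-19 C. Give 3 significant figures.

1.16e19 Pa

One atomic unit of pressure: P_au = E_h/a₀³ = m_e⁴e¹⁰/((4πε₀)⁵ℏ⁸) = 3.01e13 Pa.
3.86e5 × 3.01e13 Pa = 1.16e19 Pa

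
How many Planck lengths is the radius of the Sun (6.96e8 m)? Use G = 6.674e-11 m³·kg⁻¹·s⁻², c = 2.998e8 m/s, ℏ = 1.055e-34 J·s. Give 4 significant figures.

Planck length: ℓ_P = √(ℏG/c³) = 1.616e-35 m.
6.96e8 / 1.616e-35 = 4.306e43

4.306e43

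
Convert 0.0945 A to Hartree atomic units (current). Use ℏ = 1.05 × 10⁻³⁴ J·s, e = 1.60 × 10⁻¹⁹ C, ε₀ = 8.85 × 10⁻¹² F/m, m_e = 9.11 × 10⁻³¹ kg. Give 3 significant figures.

14.2

atomic unit of electric current: I_au = e E_h/ℏ = m_e e⁵/((4πε₀)²ℏ³) = 6.67 × 10⁻³ A.
0.0945 / 6.67 × 10⁻³ = 14.2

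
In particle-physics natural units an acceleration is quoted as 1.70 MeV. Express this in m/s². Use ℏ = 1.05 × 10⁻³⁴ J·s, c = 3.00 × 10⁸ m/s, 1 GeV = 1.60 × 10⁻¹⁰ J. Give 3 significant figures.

7.77 × 10²⁹ m/s²

Acceleration is [L]/[T]² = c·[E]/ℏ.
1 GeV → c/ℏ × (1 GeV in J) = 4.57 × 10³² m/s².
Convert the energy scale: 1.70 MeV = 1.70 × 10⁻³ GeV.
Result: 1.70 × 10⁻³ × 4.57 × 10³² = 7.77 × 10²⁹ m/s².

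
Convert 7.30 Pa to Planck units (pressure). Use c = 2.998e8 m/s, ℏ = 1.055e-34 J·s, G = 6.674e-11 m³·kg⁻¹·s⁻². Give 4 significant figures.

1.576e-113

Planck pressure: p_P = c⁷/(ℏG²) = 4.632e113 Pa.
7.30 / 4.632e113 = 1.576e-113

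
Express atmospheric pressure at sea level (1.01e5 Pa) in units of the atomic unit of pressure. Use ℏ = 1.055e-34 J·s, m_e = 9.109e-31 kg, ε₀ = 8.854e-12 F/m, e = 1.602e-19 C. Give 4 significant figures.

atomic unit of pressure: P_au = E_h/a₀³ = m_e⁴e¹⁰/((4πε₀)⁵ℏ⁸) = 2.929e13 Pa.
1.01e5 / 2.929e13 = 3.448e-9

3.448e-9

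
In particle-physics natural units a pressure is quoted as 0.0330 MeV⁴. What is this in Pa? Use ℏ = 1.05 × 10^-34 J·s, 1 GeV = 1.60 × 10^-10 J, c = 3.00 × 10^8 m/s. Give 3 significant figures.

6.92 × 10^23 Pa

Pressure is [E]/[L]³ = [E]⁴/(ℏc)³.
1 GeV⁴ → 1/(ℏc)³ × (1 GeV in J)⁴ = 2.10 × 10^37 Pa.
Convert the energy scale: 0.0330 MeV⁴ = 3.30 × 10^-14 GeV⁴.
Result: 3.30 × 10^-14 × 2.10 × 10^37 = 6.92 × 10^23 Pa.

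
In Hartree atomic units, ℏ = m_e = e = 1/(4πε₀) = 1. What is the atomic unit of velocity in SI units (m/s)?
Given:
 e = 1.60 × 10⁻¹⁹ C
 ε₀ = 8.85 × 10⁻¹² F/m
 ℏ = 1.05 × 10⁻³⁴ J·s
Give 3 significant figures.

2.19 × 10⁶ m/s

From ℏ = m_e = e = 1/(4πε₀) = 1 the velocity scale is v_au = e²/(4πε₀ℏ).
  = 2.56 × 10⁻³⁸ / 1.17 × 10⁻⁴⁴
  = 2.19 × 10⁶ m/s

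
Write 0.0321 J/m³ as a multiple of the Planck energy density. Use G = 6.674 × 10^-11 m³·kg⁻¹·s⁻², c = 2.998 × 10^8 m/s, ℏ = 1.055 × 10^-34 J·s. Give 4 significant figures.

Planck energy density: u_P = c⁷/(ℏG²) = 4.632 × 10^113 J/m³.
0.0321 / 4.632 × 10^113 = 6.930 × 10^-116

6.930 × 10^-116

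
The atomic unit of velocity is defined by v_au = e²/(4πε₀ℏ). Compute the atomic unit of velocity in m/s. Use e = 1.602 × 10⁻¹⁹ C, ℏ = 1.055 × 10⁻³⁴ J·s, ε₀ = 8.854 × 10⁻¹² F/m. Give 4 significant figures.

2.186 × 10⁶ m/s

v_au = e²/(4πε₀ℏ)
  = 2.566 × 10⁻³⁸ / 1.174 × 10⁻⁴⁴
  = 2.186 × 10⁶ m/s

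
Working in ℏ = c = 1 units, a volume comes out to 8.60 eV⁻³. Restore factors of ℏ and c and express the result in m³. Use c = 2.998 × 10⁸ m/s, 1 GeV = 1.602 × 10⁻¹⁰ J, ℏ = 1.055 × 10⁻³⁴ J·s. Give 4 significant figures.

6.619 × 10⁻²⁰ m³

Volume is [L]³ = [E]⁻³·(ℏc)³.
1 GeV⁻³ → (ℏc)³ × (1 GeV in J)⁻³ = 7.696 × 10⁻⁴⁸ m³.
Convert the energy scale: 8.60 eV⁻³ = 8.60 × 10²⁷ GeV⁻³.
Result: 8.60 × 10²⁷ × 7.696 × 10⁻⁴⁸ = 6.619 × 10⁻²⁰ m³.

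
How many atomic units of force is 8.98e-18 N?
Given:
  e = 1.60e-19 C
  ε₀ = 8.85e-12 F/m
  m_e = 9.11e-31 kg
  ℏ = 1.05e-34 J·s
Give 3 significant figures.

atomic unit of force: F_au = E_h/a₀ = m_e²e⁶/((4πε₀)³ℏ⁴) = 8.33e-8 N.
8.98e-18 / 8.33e-8 = 1.08e-10

1.08e-10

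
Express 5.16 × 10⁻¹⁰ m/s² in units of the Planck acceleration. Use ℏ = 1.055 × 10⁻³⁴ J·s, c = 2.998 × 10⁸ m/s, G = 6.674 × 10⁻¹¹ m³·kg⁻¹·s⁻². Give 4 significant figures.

Planck acceleration: a_P = √(c⁷/(ℏG)) = 5.560 × 10⁵¹ m/s².
5.16 × 10⁻¹⁰ / 5.560 × 10⁵¹ = 9.280 × 10⁻⁶²

9.280 × 10⁻⁶²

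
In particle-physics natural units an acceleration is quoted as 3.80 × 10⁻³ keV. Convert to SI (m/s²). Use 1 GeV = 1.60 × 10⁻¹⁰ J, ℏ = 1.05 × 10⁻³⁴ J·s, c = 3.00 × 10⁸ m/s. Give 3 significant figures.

1.74 × 10²⁴ m/s²

Acceleration is [L]/[T]² = c·[E]/ℏ.
1 GeV → c/ℏ × (1 GeV in J) = 4.57 × 10³² m/s².
Convert the energy scale: 3.80 × 10⁻³ keV = 3.80 × 10⁻⁹ GeV.
Result: 3.80 × 10⁻⁹ × 4.57 × 10³² = 1.74 × 10²⁴ m/s².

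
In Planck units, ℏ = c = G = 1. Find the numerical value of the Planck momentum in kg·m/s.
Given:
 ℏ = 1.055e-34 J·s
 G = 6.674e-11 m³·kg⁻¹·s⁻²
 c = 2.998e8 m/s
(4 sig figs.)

The unique combination of the constants set to 1 with dimensions of momentum is p_P = √(ℏc³/G).
  = √(42.60)
  = 6.527 kg·m/s

6.527 kg·m/s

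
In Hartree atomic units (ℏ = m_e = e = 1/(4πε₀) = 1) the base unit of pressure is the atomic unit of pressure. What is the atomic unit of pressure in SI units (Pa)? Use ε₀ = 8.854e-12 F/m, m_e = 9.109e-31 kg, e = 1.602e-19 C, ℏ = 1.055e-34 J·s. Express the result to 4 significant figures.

2.929e13 Pa

P_au = E_h/a₀³ = m_e⁴e¹⁰/((4πε₀)⁵ℏ⁸)
E_h = 4.354e-18 J
a₀ = 5.297e-11 m
E_h/a₀³ = 2.929e13 Pa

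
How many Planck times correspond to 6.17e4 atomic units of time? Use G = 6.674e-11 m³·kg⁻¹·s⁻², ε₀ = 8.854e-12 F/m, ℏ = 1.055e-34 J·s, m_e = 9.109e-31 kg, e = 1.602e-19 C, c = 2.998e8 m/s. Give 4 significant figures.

atomic unit of time: τ_au = (4πε₀)²ℏ³/(m_e e⁴) = 2.423e-17 s
Planck time: t_P = √(ℏG/c⁵) = 5.392e-44 s
6.17e4 × 2.423e-17 / 5.392e-44 = 2.773e31

2.773e31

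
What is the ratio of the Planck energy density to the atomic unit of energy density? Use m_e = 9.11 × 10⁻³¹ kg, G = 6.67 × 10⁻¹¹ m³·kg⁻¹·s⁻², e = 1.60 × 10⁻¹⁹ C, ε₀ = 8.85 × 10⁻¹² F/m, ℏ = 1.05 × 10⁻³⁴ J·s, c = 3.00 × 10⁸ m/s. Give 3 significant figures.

1.55 × 10¹⁰⁰

Planck energy density: u_P = c⁷/(ℏG²) = 4.68 × 10¹¹³ J/m³
atomic unit of energy density: u_au = E_h/a₀³ = m_e⁴e¹⁰/((4πε₀)⁵ℏ⁸) = 3.01 × 10¹³ J/m³
ratio = 4.68 × 10¹¹³ / 3.01 × 10¹³ = 1.55 × 10¹⁰⁰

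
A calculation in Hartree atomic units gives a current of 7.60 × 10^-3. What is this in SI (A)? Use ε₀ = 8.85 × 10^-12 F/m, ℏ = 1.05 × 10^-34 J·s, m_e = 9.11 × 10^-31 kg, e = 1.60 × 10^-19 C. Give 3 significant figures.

5.07 × 10^-5 A

One atomic unit of electric current: I_au = e E_h/ℏ = m_e e⁵/((4πε₀)²ℏ³) = 6.67 × 10^-3 A.
7.60 × 10^-3 × 6.67 × 10^-3 A = 5.07 × 10^-5 A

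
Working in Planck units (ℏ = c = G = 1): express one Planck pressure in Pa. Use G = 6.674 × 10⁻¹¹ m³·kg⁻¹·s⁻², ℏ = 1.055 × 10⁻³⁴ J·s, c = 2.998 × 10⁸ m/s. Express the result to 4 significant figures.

4.632 × 10¹¹³ Pa

Dimensional analysis gives p_P = c⁷/(ℏG²).
  = 2.177 × 10⁵⁹ / 4.699 × 10⁻⁵⁵
  = 4.632 × 10¹¹³ Pa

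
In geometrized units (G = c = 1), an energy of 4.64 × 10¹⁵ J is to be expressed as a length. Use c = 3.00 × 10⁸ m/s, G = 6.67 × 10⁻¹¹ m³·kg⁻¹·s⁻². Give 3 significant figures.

Energy → length via G/c⁴.
4.64 × 10¹⁵ J × (G/c⁴) = 3.82 × 10⁻²⁹ m

3.82 × 10⁻²⁹ m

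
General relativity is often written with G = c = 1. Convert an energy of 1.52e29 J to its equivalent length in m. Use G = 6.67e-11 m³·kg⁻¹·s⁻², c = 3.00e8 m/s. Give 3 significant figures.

1.25e-15 m

Energy → length via G/c⁴.
1.52e29 J × (G/c⁴) = 1.25e-15 m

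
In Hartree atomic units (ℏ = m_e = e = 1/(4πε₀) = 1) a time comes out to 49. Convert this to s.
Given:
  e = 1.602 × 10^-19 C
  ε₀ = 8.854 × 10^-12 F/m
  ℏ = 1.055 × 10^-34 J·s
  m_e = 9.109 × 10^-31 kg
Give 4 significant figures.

One atomic unit of time: τ_au = (4πε₀)²ℏ³/(m_e e⁴) = 2.423 × 10^-17 s.
49 × 2.423 × 10^-17 s = 1.187 × 10^-15 s

1.187 × 10^-15 s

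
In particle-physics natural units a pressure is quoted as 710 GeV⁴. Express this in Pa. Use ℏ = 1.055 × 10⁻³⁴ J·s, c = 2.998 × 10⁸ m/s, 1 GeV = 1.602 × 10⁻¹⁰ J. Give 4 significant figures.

1.478 × 10⁴⁰ Pa

Pressure is [E]/[L]³ = [E]⁴/(ℏc)³.
1 GeV⁴ → 1/(ℏc)³ × (1 GeV in J)⁴ = 2.082 × 10³⁷ Pa.
Result: 710 × 2.082 × 10³⁷ = 1.478 × 10⁴⁰ Pa.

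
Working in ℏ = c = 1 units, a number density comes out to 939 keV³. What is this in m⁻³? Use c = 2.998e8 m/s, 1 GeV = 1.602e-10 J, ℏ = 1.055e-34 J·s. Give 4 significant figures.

Number density is [L]⁻³ = [E]³/(ℏc)³.
1 GeV³ → 1/(ℏc)³ × (1 GeV in J)³ = 1.299e47 m⁻³.
Convert the energy scale: 939 keV³ = 9.39e-16 GeV³.
Result: 9.39e-16 × 1.299e47 = 1.220e32 m⁻³.

1.220e32 m⁻³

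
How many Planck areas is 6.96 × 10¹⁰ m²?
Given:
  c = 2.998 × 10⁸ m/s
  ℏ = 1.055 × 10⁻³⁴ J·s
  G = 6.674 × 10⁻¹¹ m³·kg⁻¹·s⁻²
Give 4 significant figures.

Planck area: A_P = ℏG/c³ = 2.613 × 10⁻⁷⁰ m².
6.96 × 10¹⁰ / 2.613 × 10⁻⁷⁰ = 2.664 × 10⁸⁰

2.664 × 10⁸⁰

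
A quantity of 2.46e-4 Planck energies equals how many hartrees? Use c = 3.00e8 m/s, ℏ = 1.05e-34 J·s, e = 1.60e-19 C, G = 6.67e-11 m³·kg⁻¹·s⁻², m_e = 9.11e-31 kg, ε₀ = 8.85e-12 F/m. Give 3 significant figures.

Planck energy: E_P = √(ℏc⁵/G) = 1.96e9 J
hartree: E_h = m_e e⁴/(4πε₀ℏ)² = 4.38e-18 J
2.46e-4 × 1.96e9 / 4.38e-18 = 1.10e23

1.10e23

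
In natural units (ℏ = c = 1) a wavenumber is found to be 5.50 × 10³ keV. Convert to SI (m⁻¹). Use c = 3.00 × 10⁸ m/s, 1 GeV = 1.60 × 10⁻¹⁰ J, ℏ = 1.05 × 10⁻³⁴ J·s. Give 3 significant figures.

2.79 × 10¹³ m⁻¹

Inverse length is [E]/(ℏc).
1 GeV → 1/(ℏc) × (1 GeV in J) = 5.08 × 10¹⁵ m⁻¹.
Convert the energy scale: 5.50 × 10³ keV = 5.50 × 10⁻³ GeV.
Result: 5.50 × 10⁻³ × 5.08 × 10¹⁵ = 2.79 × 10¹³ m⁻¹.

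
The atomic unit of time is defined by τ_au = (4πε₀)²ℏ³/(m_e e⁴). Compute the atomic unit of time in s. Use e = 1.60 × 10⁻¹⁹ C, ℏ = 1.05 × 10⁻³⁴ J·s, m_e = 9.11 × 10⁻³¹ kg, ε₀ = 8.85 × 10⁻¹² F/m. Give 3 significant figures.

τ_au = (4πε₀)²ℏ³/(m_e e⁴)
E_h = 4.38 × 10⁻¹⁸ J
ℏ/E_h = 2.40 × 10⁻¹⁷ s

2.40 × 10⁻¹⁷ s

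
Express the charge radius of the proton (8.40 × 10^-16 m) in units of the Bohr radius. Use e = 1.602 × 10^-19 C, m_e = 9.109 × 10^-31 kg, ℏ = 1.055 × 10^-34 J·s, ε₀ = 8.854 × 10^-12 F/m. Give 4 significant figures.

Bohr radius: a₀ = 4πε₀ℏ²/(m_e e²) = 5.297 × 10^-11 m.
8.40 × 10^-16 / 5.297 × 10^-11 = 1.586 × 10^-5

1.586 × 10^-5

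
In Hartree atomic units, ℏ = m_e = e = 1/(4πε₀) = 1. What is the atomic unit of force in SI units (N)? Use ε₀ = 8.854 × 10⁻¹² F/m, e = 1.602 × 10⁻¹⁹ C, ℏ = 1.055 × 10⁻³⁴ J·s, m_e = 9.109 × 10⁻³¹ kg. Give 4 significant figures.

The unique combination of the constants set to 1 with dimensions of force is F_au = E_h/a₀ = m_e²e⁶/((4πε₀)³ℏ⁴).
E_h = 4.354 × 10⁻¹⁸ J
a₀ = 5.297 × 10⁻¹¹ m
E_h/a₀ = 8.220 × 10⁻⁸ N

8.220 × 10⁻⁸ N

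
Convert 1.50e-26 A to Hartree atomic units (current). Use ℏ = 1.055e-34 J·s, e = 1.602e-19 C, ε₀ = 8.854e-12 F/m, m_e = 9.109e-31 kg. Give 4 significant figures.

atomic unit of electric current: I_au = e E_h/ℏ = m_e e⁵/((4πε₀)²ℏ³) = 6.612e-3 A.
1.50e-26 / 6.612e-3 = 2.269e-24

2.269e-24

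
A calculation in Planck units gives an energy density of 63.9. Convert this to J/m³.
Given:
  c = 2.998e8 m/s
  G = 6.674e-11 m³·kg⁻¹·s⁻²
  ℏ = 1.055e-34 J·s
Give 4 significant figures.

One Planck energy density: u_P = c⁷/(ℏG²) = 4.632e113 J/m³.
63.9 × 4.632e113 J/m³ = 2.960e115 J/m³

2.960e115 J/m³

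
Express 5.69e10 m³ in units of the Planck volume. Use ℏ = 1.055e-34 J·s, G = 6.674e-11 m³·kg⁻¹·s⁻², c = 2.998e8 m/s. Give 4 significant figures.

1.347e115

Planck volume: V_P = (ℏG/c³)^(3/2) = 4.224e-105 m³.
5.69e10 / 4.224e-105 = 1.347e115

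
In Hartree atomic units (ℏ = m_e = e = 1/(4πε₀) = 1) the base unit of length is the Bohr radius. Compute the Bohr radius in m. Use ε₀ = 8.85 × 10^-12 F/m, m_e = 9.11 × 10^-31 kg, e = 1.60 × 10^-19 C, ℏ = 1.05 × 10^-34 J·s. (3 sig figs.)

a₀ = 4πε₀ℏ²/(m_e e²)
  = 1.23 × 10^-78 / 2.33 × 10^-68
  = 5.26 × 10^-11 m

5.26 × 10^-11 m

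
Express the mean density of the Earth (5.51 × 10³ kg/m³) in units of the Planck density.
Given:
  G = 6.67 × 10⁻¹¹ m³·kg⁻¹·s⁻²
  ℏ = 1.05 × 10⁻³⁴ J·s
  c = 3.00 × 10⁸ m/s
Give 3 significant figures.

Planck density: ρ_P = c⁵/(ℏG²) = 5.20 × 10⁹⁶ kg/m³.
5.51 × 10³ / 5.20 × 10⁹⁶ = 1.06 × 10⁻⁹³

1.06 × 10⁻⁹³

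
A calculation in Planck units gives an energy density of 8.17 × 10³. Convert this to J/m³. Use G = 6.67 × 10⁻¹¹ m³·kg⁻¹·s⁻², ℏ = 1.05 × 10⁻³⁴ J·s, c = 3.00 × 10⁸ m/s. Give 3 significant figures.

One Planck energy density: u_P = c⁷/(ℏG²) = 4.68 × 10¹¹³ J/m³.
8.17 × 10³ × 4.68 × 10¹¹³ J/m³ = 3.82 × 10¹¹⁷ J/m³

3.82 × 10¹¹⁷ J/m³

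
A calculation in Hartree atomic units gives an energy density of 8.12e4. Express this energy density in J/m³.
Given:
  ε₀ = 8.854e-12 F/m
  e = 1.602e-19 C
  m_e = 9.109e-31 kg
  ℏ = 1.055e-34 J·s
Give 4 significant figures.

One atomic unit of energy density: u_au = E_h/a₀³ = m_e⁴e¹⁰/((4πε₀)⁵ℏ⁸) = 2.929e13 J/m³.
8.12e4 × 2.929e13 J/m³ = 2.378e18 J/m³

2.378e18 J/m³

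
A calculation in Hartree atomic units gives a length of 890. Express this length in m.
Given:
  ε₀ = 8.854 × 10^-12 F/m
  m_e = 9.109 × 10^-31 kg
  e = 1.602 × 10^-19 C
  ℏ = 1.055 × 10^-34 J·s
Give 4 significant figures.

4.715 × 10^-8 m

One Bohr radius: a₀ = 4πε₀ℏ²/(m_e e²) = 5.297 × 10^-11 m.
890 × 5.297 × 10^-11 m = 4.715 × 10^-8 m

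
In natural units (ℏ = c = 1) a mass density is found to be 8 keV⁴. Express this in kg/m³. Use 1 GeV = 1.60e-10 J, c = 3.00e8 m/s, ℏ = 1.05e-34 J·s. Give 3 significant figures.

Mass density is [E]/(c²[L]³) = [E]⁴/(ℏ³c⁵).
1 GeV⁴ → 1/(ℏ³c⁵) × (1 GeV in J)⁴ = 2.33e20 kg/m³.
Convert the energy scale: 8 keV⁴ = 8.00e-24 GeV⁴.
Result: 8.00e-24 × 2.33e20 = 1.86e-3 kg/m³.

1.86e-3 kg/m³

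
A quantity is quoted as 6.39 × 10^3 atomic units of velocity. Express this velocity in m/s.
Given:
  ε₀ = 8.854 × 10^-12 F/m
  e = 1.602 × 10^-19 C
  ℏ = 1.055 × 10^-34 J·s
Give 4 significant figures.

One atomic unit of velocity: v_au = e²/(4πε₀ℏ) = 2.186 × 10^6 m/s.
6.39 × 10^3 × 2.186 × 10^6 m/s = 1.397 × 10^10 m/s

1.397 × 10^10 m/s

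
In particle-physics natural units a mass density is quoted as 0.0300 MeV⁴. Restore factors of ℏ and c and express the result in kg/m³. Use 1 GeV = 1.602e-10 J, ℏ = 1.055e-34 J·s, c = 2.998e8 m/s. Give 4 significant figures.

Mass density is [E]/(c²[L]³) = [E]⁴/(ℏ³c⁵).
1 GeV⁴ → 1/(ℏ³c⁵) × (1 GeV in J)⁴ = 2.316e20 kg/m³.
Convert the energy scale: 0.0300 MeV⁴ = 3.00e-14 GeV⁴.
Result: 3.00e-14 × 2.316e20 = 6.948e6 kg/m³.

6.948e6 kg/m³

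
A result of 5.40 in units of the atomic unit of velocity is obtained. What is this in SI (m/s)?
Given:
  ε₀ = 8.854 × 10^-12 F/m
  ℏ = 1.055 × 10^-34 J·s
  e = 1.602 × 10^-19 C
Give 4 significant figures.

One atomic unit of velocity: v_au = e²/(4πε₀ℏ) = 2.186 × 10^6 m/s.
5.40 × 2.186 × 10^6 m/s = 1.181 × 10^7 m/s

1.181 × 10^7 m/s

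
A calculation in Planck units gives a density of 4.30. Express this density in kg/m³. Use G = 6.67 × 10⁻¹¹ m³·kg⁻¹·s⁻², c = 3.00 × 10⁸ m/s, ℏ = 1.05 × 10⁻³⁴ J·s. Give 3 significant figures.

2.24 × 10⁹⁷ kg/m³

One Planck density: ρ_P = c⁵/(ℏG²) = 5.20 × 10⁹⁶ kg/m³.
4.30 × 5.20 × 10⁹⁶ kg/m³ = 2.24 × 10⁹⁷ kg/m³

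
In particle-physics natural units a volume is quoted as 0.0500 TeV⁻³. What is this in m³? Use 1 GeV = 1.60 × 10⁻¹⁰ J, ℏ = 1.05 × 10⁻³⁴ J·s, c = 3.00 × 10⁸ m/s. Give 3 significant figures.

Volume is [L]³ = [E]⁻³·(ℏc)³.
1 GeV⁻³ → (ℏc)³ × (1 GeV in J)⁻³ = 7.63 × 10⁻⁴⁸ m³.
Convert the energy scale: 0.0500 TeV⁻³ = 5.00 × 10⁻¹¹ GeV⁻³.
Result: 5.00 × 10⁻¹¹ × 7.63 × 10⁻⁴⁸ = 3.82 × 10⁻⁵⁸ m³.

3.82 × 10⁻⁵⁸ m³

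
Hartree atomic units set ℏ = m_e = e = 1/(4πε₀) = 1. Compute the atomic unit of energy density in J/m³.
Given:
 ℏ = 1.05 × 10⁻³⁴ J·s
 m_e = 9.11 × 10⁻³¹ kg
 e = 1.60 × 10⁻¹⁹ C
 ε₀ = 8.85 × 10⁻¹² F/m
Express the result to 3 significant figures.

The unique combination of the constants set to 1 with dimensions of energy density is u_au = E_h/a₀³ = m_e⁴e¹⁰/((4πε₀)⁵ℏ⁸).
E_h = 4.38 × 10⁻¹⁸ J
a₀ = 5.26 × 10⁻¹¹ m
E_h/a₀³ = 3.01 × 10¹³ J/m³

3.01 × 10¹³ J/m³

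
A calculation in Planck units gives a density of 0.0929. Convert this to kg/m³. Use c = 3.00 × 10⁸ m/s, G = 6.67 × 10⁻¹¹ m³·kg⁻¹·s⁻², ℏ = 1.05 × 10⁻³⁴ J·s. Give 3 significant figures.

4.83 × 10⁹⁵ kg/m³

One Planck density: ρ_P = c⁵/(ℏG²) = 5.20 × 10⁹⁶ kg/m³.
0.0929 × 5.20 × 10⁹⁶ kg/m³ = 4.83 × 10⁹⁵ kg/m³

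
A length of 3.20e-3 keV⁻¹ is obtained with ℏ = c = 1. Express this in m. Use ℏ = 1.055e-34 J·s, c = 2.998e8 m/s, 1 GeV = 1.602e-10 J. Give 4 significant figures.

A length is [E]⁻¹ in ℏ=c=1; restore one factor of ℏc.
1 GeV⁻¹ → ℏc × (1 GeV in J)⁻¹ = 1.974e-16 m.
Convert the energy scale: 3.20e-3 keV⁻¹ = 3.20e3 GeV⁻¹.
Result: 3.20e3 × 1.974e-16 = 6.318e-13 m.

6.318e-13 m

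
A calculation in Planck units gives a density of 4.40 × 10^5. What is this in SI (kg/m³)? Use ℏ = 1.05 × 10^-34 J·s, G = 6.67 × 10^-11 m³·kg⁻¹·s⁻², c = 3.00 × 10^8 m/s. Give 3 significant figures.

2.29 × 10^102 kg/m³

One Planck density: ρ_P = c⁵/(ℏG²) = 5.20 × 10^96 kg/m³.
4.40 × 10^5 × 5.20 × 10^96 kg/m³ = 2.29 × 10^102 kg/m³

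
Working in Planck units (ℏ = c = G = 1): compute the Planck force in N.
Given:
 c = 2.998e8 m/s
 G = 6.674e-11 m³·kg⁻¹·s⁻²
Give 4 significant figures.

1.210e44 N

Dimensional analysis gives F_P = c⁴/G.
  = 8.078e33 / 6.674e-11
  = 1.210e44 N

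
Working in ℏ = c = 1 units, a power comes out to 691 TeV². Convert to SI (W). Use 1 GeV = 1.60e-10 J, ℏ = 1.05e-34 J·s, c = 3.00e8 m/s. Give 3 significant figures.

1.68e23 W

Power is [E]/[T] = [E]²/ℏ.
1 GeV² → 1/ℏ × (1 GeV in J)² = 2.44e14 W.
Convert the energy scale: 691 TeV² = 6.91e8 GeV².
Result: 6.91e8 × 2.44e14 = 1.68e23 W.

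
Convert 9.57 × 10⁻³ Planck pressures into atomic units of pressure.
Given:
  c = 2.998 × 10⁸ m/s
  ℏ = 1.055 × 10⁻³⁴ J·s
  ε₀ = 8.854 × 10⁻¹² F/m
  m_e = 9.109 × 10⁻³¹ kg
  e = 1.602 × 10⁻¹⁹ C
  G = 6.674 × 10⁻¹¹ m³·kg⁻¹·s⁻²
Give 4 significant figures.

Planck pressure: p_P = c⁷/(ℏG²) = 4.632 × 10¹¹³ Pa
atomic unit of pressure: P_au = E_h/a₀³ = m_e⁴e¹⁰/((4πε₀)⁵ℏ⁸) = 2.929 × 10¹³ Pa
9.57 × 10⁻³ × 4.632 × 10¹¹³ / 2.929 × 10¹³ = 1.513 × 10⁹⁸

1.513 × 10⁹⁸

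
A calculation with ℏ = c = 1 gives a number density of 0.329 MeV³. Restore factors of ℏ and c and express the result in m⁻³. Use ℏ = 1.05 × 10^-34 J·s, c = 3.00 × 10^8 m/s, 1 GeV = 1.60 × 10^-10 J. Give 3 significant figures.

4.31 × 10^37 m⁻³

Number density is [L]⁻³ = [E]³/(ℏc)³.
1 GeV³ → 1/(ℏc)³ × (1 GeV in J)³ = 1.31 × 10^47 m⁻³.
Convert the energy scale: 0.329 MeV³ = 3.29 × 10^-10 GeV³.
Result: 3.29 × 10^-10 × 1.31 × 10^47 = 4.31 × 10^37 m⁻³.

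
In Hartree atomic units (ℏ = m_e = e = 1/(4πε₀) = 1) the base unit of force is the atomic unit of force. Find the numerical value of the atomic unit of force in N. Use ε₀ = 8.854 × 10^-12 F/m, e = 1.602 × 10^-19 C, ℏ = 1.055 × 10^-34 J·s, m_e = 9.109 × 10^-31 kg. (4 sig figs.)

F_au = E_h/a₀ = m_e²e⁶/((4πε₀)³ℏ⁴)
E_h = 4.354 × 10^-18 J
a₀ = 5.297 × 10^-11 m
E_h/a₀ = 8.220 × 10^-8 N

8.220 × 10^-8 N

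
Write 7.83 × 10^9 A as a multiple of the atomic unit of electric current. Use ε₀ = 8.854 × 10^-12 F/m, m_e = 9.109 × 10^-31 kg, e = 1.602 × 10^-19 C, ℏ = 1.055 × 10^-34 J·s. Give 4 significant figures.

atomic unit of electric current: I_au = e E_h/ℏ = m_e e⁵/((4πε₀)²ℏ³) = 6.612 × 10^-3 A.
7.83 × 10^9 / 6.612 × 10^-3 = 1.184 × 10^12

1.184 × 10^12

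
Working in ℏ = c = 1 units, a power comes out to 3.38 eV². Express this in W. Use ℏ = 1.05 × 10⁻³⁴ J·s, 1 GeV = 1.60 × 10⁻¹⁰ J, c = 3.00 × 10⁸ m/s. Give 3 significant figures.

Power is [E]/[T] = [E]²/ℏ.
1 GeV² → 1/ℏ × (1 GeV in J)² = 2.44 × 10¹⁴ W.
Convert the energy scale: 3.38 eV² = 3.38 × 10⁻¹⁸ GeV².
Result: 3.38 × 10⁻¹⁸ × 2.44 × 10¹⁴ = 8.24 × 10⁻⁴ W.

8.24 × 10⁻⁴ W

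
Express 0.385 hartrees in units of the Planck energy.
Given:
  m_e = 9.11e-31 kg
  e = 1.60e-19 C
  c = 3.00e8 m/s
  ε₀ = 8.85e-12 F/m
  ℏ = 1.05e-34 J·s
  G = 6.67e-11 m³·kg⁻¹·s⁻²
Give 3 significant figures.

8.62e-28

hartree: E_h = m_e e⁴/(4πε₀ℏ)² = 4.38e-18 J
Planck energy: E_P = √(ℏc⁵/G) = 1.96e9 J
0.385 × 4.38e-18 / 1.96e9 = 8.62e-28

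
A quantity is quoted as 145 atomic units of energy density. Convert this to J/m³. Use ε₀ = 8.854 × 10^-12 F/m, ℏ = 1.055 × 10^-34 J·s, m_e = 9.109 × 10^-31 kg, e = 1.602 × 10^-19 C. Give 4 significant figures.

4.247 × 10^15 J/m³

One atomic unit of energy density: u_au = E_h/a₀³ = m_e⁴e¹⁰/((4πε₀)⁵ℏ⁸) = 2.929 × 10^13 J/m³.
145 × 2.929 × 10^13 J/m³ = 4.247 × 10^15 J/m³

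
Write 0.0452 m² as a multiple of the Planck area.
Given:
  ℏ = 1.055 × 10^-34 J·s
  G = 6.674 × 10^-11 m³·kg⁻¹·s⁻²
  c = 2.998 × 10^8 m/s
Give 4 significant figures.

1.730 × 10^68

Planck area: A_P = ℏG/c³ = 2.613 × 10^-70 m².
0.0452 / 2.613 × 10^-70 = 1.730 × 10^68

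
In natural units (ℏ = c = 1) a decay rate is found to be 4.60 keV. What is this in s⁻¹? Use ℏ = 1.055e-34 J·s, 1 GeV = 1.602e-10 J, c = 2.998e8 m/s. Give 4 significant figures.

6.985e18 s⁻¹

A rate is [E]/ℏ; divide by ℏ.
1 GeV → 1/ℏ × (1 GeV in J) = 1.518e24 s⁻¹.
Convert the energy scale: 4.60 keV = 4.60e-6 GeV.
Result: 4.60e-6 × 1.518e24 = 6.985e18 s⁻¹.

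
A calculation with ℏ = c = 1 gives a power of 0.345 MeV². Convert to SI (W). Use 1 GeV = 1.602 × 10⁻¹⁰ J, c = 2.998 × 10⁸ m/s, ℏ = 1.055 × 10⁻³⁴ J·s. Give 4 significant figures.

8.393 × 10⁷ W

Power is [E]/[T] = [E]²/ℏ.
1 GeV² → 1/ℏ × (1 GeV in J)² = 2.433 × 10¹⁴ W.
Convert the energy scale: 0.345 MeV² = 3.45 × 10⁻⁷ GeV².
Result: 3.45 × 10⁻⁷ × 2.433 × 10¹⁴ = 8.393 × 10⁷ W.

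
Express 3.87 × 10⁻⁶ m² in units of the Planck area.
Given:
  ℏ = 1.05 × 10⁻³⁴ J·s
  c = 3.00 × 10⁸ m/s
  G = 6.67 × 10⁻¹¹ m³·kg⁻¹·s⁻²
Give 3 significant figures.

Planck area: A_P = ℏG/c³ = 2.59 × 10⁻⁷⁰ m².
3.87 × 10⁻⁶ / 2.59 × 10⁻⁷⁰ = 1.49 × 10⁶⁴

1.49 × 10⁶⁴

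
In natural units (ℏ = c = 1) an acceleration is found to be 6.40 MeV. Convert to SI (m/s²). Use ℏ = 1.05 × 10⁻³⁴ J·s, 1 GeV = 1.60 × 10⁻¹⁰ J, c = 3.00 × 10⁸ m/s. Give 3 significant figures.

2.93 × 10³⁰ m/s²

Acceleration is [L]/[T]² = c·[E]/ℏ.
1 GeV → c/ℏ × (1 GeV in J) = 4.57 × 10³² m/s².
Convert the energy scale: 6.40 MeV = 6.40 × 10⁻³ GeV.
Result: 6.40 × 10⁻³ × 4.57 × 10³² = 2.93 × 10³⁰ m/s².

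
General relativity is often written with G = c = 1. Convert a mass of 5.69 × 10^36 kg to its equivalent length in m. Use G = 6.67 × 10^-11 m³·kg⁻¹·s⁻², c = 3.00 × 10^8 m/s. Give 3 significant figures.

4.22 × 10^9 m

In G = c = 1 units mass has dimensions of length; the conversion factor is G/c².
5.69 × 10^36 kg × (G/c²) = 4.22 × 10^9 m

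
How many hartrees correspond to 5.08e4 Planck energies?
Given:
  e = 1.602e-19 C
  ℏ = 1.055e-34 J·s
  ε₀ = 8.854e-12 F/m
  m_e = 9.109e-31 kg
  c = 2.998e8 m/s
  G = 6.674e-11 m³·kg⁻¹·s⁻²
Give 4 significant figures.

2.283e31

Planck energy: E_P = √(ℏc⁵/G) = 1.957e9 J
hartree: E_h = m_e e⁴/(4πε₀ℏ)² = 4.354e-18 J
5.08e4 × 1.957e9 / 4.354e-18 = 2.283e31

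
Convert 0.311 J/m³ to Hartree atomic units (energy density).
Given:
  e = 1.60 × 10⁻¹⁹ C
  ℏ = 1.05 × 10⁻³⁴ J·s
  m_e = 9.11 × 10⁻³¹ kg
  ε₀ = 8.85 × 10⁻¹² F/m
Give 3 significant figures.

1.03 × 10⁻¹⁴

atomic unit of energy density: u_au = E_h/a₀³ = m_e⁴e¹⁰/((4πε₀)⁵ℏ⁸) = 3.01 × 10¹³ J/m³.
0.311 / 3.01 × 10¹³ = 1.03 × 10⁻¹⁴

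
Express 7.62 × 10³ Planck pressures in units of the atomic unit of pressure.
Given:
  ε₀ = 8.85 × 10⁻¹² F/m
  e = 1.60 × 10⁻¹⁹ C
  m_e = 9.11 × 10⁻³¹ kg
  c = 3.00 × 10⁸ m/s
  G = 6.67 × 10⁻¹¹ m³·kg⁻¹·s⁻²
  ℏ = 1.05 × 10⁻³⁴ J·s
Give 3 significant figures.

Planck pressure: p_P = c⁷/(ℏG²) = 4.68 × 10¹¹³ Pa
atomic unit of pressure: P_au = E_h/a₀³ = m_e⁴e¹⁰/((4πε₀)⁵ℏ⁸) = 3.01 × 10¹³ Pa
7.62 × 10³ × 4.68 × 10¹¹³ / 3.01 × 10¹³ = 1.18 × 10¹⁰⁴

1.18 × 10¹⁰⁴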